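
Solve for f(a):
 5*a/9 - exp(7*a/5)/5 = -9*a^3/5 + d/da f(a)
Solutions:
 f(a) = C1 + 9*a^4/20 + 5*a^2/18 - exp(7*a/5)/7


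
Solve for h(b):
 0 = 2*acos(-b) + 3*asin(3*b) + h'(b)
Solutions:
 h(b) = C1 - 2*b*acos(-b) - 3*b*asin(3*b) - sqrt(1 - 9*b^2) - 2*sqrt(1 - b^2)


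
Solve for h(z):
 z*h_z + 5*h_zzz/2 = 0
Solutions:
 h(z) = C1 + Integral(C2*airyai(-2^(1/3)*5^(2/3)*z/5) + C3*airybi(-2^(1/3)*5^(2/3)*z/5), z)


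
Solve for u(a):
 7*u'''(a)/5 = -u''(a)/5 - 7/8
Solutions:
 u(a) = C1 + C2*a + C3*exp(-a/7) - 35*a^2/16


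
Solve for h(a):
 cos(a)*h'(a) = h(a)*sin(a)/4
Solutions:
 h(a) = C1/cos(a)^(1/4)


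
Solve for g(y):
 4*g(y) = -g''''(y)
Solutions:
 g(y) = (C1*sin(y) + C2*cos(y))*exp(-y) + (C3*sin(y) + C4*cos(y))*exp(y)


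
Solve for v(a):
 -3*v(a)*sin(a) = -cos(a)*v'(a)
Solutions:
 v(a) = C1/cos(a)^3


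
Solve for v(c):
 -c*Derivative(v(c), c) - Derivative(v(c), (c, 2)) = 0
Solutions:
 v(c) = C1 + C2*erf(sqrt(2)*c/2)


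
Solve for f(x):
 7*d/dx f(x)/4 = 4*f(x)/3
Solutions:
 f(x) = C1*exp(16*x/21)


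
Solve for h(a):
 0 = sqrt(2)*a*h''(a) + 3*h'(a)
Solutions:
 h(a) = C1 + C2*a^(1 - 3*sqrt(2)/2)


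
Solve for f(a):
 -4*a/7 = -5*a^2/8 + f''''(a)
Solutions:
 f(a) = C1 + C2*a + C3*a^2 + C4*a^3 + a^6/576 - a^5/210


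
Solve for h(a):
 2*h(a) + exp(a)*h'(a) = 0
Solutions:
 h(a) = C1*exp(2*exp(-a))


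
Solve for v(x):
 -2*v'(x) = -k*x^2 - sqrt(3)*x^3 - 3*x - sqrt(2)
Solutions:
 v(x) = C1 + k*x^3/6 + sqrt(3)*x^4/8 + 3*x^2/4 + sqrt(2)*x/2


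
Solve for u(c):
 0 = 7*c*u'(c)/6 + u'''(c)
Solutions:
 u(c) = C1 + Integral(C2*airyai(-6^(2/3)*7^(1/3)*c/6) + C3*airybi(-6^(2/3)*7^(1/3)*c/6), c)


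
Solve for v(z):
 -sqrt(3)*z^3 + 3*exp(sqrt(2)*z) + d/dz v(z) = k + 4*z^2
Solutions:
 v(z) = C1 + k*z + sqrt(3)*z^4/4 + 4*z^3/3 - 3*sqrt(2)*exp(sqrt(2)*z)/2


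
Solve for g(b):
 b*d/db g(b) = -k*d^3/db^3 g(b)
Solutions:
 g(b) = C1 + Integral(C2*airyai(b*(-1/k)^(1/3)) + C3*airybi(b*(-1/k)^(1/3)), b)


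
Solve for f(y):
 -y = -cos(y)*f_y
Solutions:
 f(y) = C1 + Integral(y/cos(y), y)


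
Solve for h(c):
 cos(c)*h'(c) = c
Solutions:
 h(c) = C1 + Integral(c/cos(c), c)


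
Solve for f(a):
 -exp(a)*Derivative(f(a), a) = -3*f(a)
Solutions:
 f(a) = C1*exp(-3*exp(-a))


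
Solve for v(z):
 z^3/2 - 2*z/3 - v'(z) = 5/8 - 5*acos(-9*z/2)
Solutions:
 v(z) = C1 + z^4/8 - z^2/3 + 5*z*acos(-9*z/2) - 5*z/8 + 5*sqrt(4 - 81*z^2)/9


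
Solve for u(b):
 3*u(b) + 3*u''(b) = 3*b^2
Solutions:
 u(b) = C1*sin(b) + C2*cos(b) + b^2 - 2


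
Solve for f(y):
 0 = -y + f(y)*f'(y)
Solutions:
 f(y) = -sqrt(C1 + y^2)
 f(y) = sqrt(C1 + y^2)


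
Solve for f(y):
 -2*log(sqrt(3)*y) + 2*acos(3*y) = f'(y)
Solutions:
 f(y) = C1 - 2*y*log(y) + 2*y*acos(3*y) - y*log(3) + 2*y - 2*sqrt(1 - 9*y^2)/3


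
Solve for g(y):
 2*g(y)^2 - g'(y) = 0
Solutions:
 g(y) = -1/(C1 + 2*y)


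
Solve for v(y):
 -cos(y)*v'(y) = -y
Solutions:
 v(y) = C1 + Integral(y/cos(y), y)


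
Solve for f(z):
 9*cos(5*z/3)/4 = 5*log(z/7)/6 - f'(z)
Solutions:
 f(z) = C1 + 5*z*log(z)/6 - 5*z*log(7)/6 - 5*z/6 - 27*sin(5*z/3)/20


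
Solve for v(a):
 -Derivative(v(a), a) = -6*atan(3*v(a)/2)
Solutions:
 Integral(1/atan(3*_y/2), (_y, v(a))) = C1 + 6*a


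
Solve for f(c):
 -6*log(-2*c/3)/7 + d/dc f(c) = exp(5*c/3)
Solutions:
 f(c) = C1 + 6*c*log(-c)/7 + 6*c*(-log(3) - 1 + log(2))/7 + 3*exp(5*c/3)/5


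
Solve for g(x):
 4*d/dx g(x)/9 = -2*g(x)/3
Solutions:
 g(x) = C1*exp(-3*x/2)


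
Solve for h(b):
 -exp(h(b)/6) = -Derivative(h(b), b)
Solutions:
 h(b) = 6*log(-1/(C1 + b)) + 6*log(6)


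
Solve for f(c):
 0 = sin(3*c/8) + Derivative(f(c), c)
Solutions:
 f(c) = C1 + 8*cos(3*c/8)/3


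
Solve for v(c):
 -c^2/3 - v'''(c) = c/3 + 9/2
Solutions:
 v(c) = C1 + C2*c + C3*c^2 - c^5/180 - c^4/72 - 3*c^3/4


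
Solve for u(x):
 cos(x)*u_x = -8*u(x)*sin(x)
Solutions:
 u(x) = C1*cos(x)^8


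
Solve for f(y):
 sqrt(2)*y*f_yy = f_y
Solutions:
 f(y) = C1 + C2*y^(sqrt(2)/2 + 1)


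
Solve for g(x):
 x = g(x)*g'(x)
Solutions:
 g(x) = -sqrt(C1 + x^2)
 g(x) = sqrt(C1 + x^2)


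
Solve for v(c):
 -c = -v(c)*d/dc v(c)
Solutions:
 v(c) = -sqrt(C1 + c^2)
 v(c) = sqrt(C1 + c^2)


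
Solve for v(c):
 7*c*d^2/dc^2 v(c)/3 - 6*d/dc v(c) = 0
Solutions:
 v(c) = C1 + C2*c^(25/7)


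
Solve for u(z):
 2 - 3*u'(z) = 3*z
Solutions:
 u(z) = C1 - z^2/2 + 2*z/3


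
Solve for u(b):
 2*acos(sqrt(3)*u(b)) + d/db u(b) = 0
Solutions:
 Integral(1/acos(sqrt(3)*_y), (_y, u(b))) = C1 - 2*b


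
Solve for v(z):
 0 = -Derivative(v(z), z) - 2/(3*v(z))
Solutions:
 v(z) = -sqrt(C1 - 12*z)/3
 v(z) = sqrt(C1 - 12*z)/3


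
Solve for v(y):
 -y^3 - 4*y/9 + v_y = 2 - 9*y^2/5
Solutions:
 v(y) = C1 + y^4/4 - 3*y^3/5 + 2*y^2/9 + 2*y


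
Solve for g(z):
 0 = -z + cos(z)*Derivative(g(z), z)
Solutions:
 g(z) = C1 + Integral(z/cos(z), z)


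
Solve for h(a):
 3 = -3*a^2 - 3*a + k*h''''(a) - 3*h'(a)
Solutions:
 h(a) = C1 + C2*exp(3^(1/3)*a*(1/k)^(1/3)) + C3*exp(a*(-3^(1/3) + 3^(5/6)*I)*(1/k)^(1/3)/2) + C4*exp(-a*(3^(1/3) + 3^(5/6)*I)*(1/k)^(1/3)/2) - a^3/3 - a^2/2 - a


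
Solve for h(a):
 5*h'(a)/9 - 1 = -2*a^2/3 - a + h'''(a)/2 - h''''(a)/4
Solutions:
 h(a) = C1 + C2*exp(a*(2*2^(2/3)/(sqrt(105) + 11)^(1/3) + 2^(1/3)*(sqrt(105) + 11)^(1/3) + 4)/6)*sin(2^(1/3)*sqrt(3)*a*(-(sqrt(105) + 11)^(1/3) + 2*2^(1/3)/(sqrt(105) + 11)^(1/3))/6) + C3*exp(a*(2*2^(2/3)/(sqrt(105) + 11)^(1/3) + 2^(1/3)*(sqrt(105) + 11)^(1/3) + 4)/6)*cos(2^(1/3)*sqrt(3)*a*(-(sqrt(105) + 11)^(1/3) + 2*2^(1/3)/(sqrt(105) + 11)^(1/3))/6) + C4*exp(a*(-2^(1/3)*(sqrt(105) + 11)^(1/3) - 2*2^(2/3)/(sqrt(105) + 11)^(1/3) + 2)/3) - 2*a^3/5 - 9*a^2/10 - 9*a/25


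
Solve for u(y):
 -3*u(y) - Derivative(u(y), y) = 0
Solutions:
 u(y) = C1*exp(-3*y)


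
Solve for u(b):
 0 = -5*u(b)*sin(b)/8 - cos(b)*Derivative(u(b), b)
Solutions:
 u(b) = C1*cos(b)^(5/8)


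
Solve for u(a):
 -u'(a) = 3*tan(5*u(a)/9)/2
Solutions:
 u(a) = -9*asin(C1*exp(-5*a/6))/5 + 9*pi/5
 u(a) = 9*asin(C1*exp(-5*a/6))/5


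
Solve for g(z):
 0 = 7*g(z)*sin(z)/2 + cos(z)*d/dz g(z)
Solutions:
 g(z) = C1*cos(z)^(7/2)


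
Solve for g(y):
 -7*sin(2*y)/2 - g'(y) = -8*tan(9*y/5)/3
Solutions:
 g(y) = C1 - 40*log(cos(9*y/5))/27 + 7*cos(2*y)/4


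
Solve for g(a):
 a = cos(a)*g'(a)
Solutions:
 g(a) = C1 + Integral(a/cos(a), a)


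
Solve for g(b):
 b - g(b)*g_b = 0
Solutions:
 g(b) = -sqrt(C1 + b^2)
 g(b) = sqrt(C1 + b^2)


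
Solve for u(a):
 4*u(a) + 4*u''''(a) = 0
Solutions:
 u(a) = (C1*sin(sqrt(2)*a/2) + C2*cos(sqrt(2)*a/2))*exp(-sqrt(2)*a/2) + (C3*sin(sqrt(2)*a/2) + C4*cos(sqrt(2)*a/2))*exp(sqrt(2)*a/2)


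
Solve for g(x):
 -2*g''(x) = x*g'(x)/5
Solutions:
 g(x) = C1 + C2*erf(sqrt(5)*x/10)


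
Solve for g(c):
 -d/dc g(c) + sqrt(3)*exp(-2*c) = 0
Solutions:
 g(c) = C1 - sqrt(3)*exp(-2*c)/2


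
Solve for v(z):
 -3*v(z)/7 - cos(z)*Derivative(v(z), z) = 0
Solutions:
 v(z) = C1*(sin(z) - 1)^(3/14)/(sin(z) + 1)^(3/14)


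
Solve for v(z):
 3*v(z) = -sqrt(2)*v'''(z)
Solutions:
 v(z) = C3*exp(-2^(5/6)*3^(1/3)*z/2) + (C1*sin(6^(5/6)*z/4) + C2*cos(6^(5/6)*z/4))*exp(2^(5/6)*3^(1/3)*z/4)


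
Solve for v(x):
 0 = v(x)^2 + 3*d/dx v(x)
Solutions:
 v(x) = 3/(C1 + x)


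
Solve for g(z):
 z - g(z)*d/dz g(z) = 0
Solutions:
 g(z) = -sqrt(C1 + z^2)
 g(z) = sqrt(C1 + z^2)


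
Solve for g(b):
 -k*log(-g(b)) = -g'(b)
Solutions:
 -li(-g(b)) = C1 + b*k


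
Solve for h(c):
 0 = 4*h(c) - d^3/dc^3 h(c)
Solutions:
 h(c) = C3*exp(2^(2/3)*c) + (C1*sin(2^(2/3)*sqrt(3)*c/2) + C2*cos(2^(2/3)*sqrt(3)*c/2))*exp(-2^(2/3)*c/2)


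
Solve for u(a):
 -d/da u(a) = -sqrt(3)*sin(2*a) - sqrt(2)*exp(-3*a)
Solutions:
 u(a) = C1 - sqrt(3)*cos(2*a)/2 - sqrt(2)*exp(-3*a)/3


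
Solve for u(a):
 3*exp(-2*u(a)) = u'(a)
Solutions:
 u(a) = log(-sqrt(C1 + 6*a))
 u(a) = log(C1 + 6*a)/2


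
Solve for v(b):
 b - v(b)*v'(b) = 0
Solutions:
 v(b) = -sqrt(C1 + b^2)
 v(b) = sqrt(C1 + b^2)


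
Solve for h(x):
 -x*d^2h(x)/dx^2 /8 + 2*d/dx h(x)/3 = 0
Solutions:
 h(x) = C1 + C2*x^(19/3)


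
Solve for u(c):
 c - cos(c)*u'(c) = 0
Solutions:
 u(c) = C1 + Integral(c/cos(c), c)


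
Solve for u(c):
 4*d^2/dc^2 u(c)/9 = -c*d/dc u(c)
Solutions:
 u(c) = C1 + C2*erf(3*sqrt(2)*c/4)


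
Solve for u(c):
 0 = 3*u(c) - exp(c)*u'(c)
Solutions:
 u(c) = C1*exp(-3*exp(-c))


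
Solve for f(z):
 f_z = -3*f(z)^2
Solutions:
 f(z) = 1/(C1 + 3*z)


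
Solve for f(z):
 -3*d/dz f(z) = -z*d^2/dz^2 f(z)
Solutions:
 f(z) = C1 + C2*z^4


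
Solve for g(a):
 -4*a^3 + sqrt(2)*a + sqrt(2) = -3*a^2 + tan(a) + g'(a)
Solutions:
 g(a) = C1 - a^4 + a^3 + sqrt(2)*a^2/2 + sqrt(2)*a + log(cos(a))


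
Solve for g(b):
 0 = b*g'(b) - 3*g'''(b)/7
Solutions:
 g(b) = C1 + Integral(C2*airyai(3^(2/3)*7^(1/3)*b/3) + C3*airybi(3^(2/3)*7^(1/3)*b/3), b)


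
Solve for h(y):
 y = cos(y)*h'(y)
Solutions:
 h(y) = C1 + Integral(y/cos(y), y)


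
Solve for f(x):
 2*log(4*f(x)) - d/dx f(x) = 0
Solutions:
 -Integral(1/(log(_y) + 2*log(2)), (_y, f(x)))/2 = C1 - x


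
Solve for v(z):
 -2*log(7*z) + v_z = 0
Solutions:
 v(z) = C1 + 2*z*log(z) - 2*z + z*log(49)


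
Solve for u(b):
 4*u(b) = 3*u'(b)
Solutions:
 u(b) = C1*exp(4*b/3)


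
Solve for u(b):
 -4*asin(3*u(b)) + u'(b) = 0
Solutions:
 Integral(1/asin(3*_y), (_y, u(b))) = C1 + 4*b


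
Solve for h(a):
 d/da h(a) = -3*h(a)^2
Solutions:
 h(a) = 1/(C1 + 3*a)


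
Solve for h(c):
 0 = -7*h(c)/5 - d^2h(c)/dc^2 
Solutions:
 h(c) = C1*sin(sqrt(35)*c/5) + C2*cos(sqrt(35)*c/5)


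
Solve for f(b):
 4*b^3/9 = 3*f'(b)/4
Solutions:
 f(b) = C1 + 4*b^4/27


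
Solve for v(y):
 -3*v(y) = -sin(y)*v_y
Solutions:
 v(y) = C1*(cos(y) - 1)^(3/2)/(cos(y) + 1)^(3/2)


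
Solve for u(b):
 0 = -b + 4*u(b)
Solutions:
 u(b) = b/4


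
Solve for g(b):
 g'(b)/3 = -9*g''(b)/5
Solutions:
 g(b) = C1 + C2*exp(-5*b/27)


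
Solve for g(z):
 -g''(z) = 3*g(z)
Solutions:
 g(z) = C1*sin(sqrt(3)*z) + C2*cos(sqrt(3)*z)


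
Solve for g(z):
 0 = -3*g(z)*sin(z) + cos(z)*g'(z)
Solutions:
 g(z) = C1/cos(z)^3


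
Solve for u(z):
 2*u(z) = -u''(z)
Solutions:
 u(z) = C1*sin(sqrt(2)*z) + C2*cos(sqrt(2)*z)


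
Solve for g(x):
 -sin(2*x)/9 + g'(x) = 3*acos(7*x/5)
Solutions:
 g(x) = C1 + 3*x*acos(7*x/5) - 3*sqrt(25 - 49*x^2)/7 - cos(2*x)/18


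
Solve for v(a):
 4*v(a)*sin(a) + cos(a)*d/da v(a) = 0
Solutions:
 v(a) = C1*cos(a)^4


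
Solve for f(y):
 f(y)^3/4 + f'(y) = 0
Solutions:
 f(y) = -sqrt(2)*sqrt(-1/(C1 - y))
 f(y) = sqrt(2)*sqrt(-1/(C1 - y))


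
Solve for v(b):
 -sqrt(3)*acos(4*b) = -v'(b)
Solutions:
 v(b) = C1 + sqrt(3)*(b*acos(4*b) - sqrt(1 - 16*b^2)/4)


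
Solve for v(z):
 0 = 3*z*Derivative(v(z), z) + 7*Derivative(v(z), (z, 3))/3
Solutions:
 v(z) = C1 + Integral(C2*airyai(-21^(2/3)*z/7) + C3*airybi(-21^(2/3)*z/7), z)


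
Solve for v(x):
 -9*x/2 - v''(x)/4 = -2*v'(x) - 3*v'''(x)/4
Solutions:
 v(x) = C1 + 9*x^2/8 + 9*x/32 + (C2*sin(sqrt(95)*x/6) + C3*cos(sqrt(95)*x/6))*exp(x/6)


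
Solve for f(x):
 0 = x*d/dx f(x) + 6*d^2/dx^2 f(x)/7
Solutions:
 f(x) = C1 + C2*erf(sqrt(21)*x/6)


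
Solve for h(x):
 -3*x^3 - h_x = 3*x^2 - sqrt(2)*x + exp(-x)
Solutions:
 h(x) = C1 - 3*x^4/4 - x^3 + sqrt(2)*x^2/2 + exp(-x)


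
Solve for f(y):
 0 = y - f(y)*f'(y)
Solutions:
 f(y) = -sqrt(C1 + y^2)
 f(y) = sqrt(C1 + y^2)


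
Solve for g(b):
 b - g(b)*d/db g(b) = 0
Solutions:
 g(b) = -sqrt(C1 + b^2)
 g(b) = sqrt(C1 + b^2)


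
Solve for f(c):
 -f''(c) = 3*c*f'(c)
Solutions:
 f(c) = C1 + C2*erf(sqrt(6)*c/2)


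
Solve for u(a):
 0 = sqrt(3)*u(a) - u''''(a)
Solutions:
 u(a) = C1*exp(-3^(1/8)*a) + C2*exp(3^(1/8)*a) + C3*sin(3^(1/8)*a) + C4*cos(3^(1/8)*a)


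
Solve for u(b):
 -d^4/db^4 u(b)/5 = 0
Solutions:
 u(b) = C1 + C2*b + C3*b^2 + C4*b^3


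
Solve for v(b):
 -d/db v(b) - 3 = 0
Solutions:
 v(b) = C1 - 3*b


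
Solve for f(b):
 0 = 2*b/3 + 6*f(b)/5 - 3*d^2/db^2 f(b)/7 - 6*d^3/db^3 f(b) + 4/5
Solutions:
 f(b) = C1*exp(-b*(5*5^(1/3)/(42*sqrt(777714) + 37039)^(1/3) + 10 + 5^(2/3)*(42*sqrt(777714) + 37039)^(1/3))/420)*sin(sqrt(3)*5^(1/3)*b*(-5^(1/3)*(42*sqrt(777714) + 37039)^(1/3) + 5/(42*sqrt(777714) + 37039)^(1/3))/420) + C2*exp(-b*(5*5^(1/3)/(42*sqrt(777714) + 37039)^(1/3) + 10 + 5^(2/3)*(42*sqrt(777714) + 37039)^(1/3))/420)*cos(sqrt(3)*5^(1/3)*b*(-5^(1/3)*(42*sqrt(777714) + 37039)^(1/3) + 5/(42*sqrt(777714) + 37039)^(1/3))/420) + C3*exp(b*(-5 + 5*5^(1/3)/(42*sqrt(777714) + 37039)^(1/3) + 5^(2/3)*(42*sqrt(777714) + 37039)^(1/3))/210) - 5*b/9 - 2/3


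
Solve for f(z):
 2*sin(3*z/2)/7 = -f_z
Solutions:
 f(z) = C1 + 4*cos(3*z/2)/21


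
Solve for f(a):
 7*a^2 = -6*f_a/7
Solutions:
 f(a) = C1 - 49*a^3/18


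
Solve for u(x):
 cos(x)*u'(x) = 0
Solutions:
 u(x) = C1


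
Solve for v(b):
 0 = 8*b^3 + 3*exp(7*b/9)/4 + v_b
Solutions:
 v(b) = C1 - 2*b^4 - 27*exp(7*b/9)/28


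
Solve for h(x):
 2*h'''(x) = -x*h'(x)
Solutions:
 h(x) = C1 + Integral(C2*airyai(-2^(2/3)*x/2) + C3*airybi(-2^(2/3)*x/2), x)


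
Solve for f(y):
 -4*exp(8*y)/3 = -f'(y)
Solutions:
 f(y) = C1 + exp(8*y)/6


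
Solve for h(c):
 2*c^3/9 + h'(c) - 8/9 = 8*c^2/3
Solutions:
 h(c) = C1 - c^4/18 + 8*c^3/9 + 8*c/9


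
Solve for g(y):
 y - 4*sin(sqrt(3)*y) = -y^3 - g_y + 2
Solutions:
 g(y) = C1 - y^4/4 - y^2/2 + 2*y - 4*sqrt(3)*cos(sqrt(3)*y)/3


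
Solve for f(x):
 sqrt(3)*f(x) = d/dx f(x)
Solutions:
 f(x) = C1*exp(sqrt(3)*x)


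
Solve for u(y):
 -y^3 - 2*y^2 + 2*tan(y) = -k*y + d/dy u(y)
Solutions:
 u(y) = C1 + k*y^2/2 - y^4/4 - 2*y^3/3 - 2*log(cos(y))


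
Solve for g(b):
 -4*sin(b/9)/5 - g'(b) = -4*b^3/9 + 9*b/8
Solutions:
 g(b) = C1 + b^4/9 - 9*b^2/16 + 36*cos(b/9)/5


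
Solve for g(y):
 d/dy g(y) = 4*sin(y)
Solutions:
 g(y) = C1 - 4*cos(y)


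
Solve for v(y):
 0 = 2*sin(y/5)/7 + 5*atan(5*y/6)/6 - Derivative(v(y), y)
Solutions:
 v(y) = C1 + 5*y*atan(5*y/6)/6 - log(25*y^2 + 36)/2 - 10*cos(y/5)/7


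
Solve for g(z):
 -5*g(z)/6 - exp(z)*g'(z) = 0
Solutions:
 g(z) = C1*exp(5*exp(-z)/6)


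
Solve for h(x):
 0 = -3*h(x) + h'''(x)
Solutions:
 h(x) = C3*exp(3^(1/3)*x) + (C1*sin(3^(5/6)*x/2) + C2*cos(3^(5/6)*x/2))*exp(-3^(1/3)*x/2)


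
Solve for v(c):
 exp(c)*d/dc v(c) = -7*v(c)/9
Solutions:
 v(c) = C1*exp(7*exp(-c)/9)


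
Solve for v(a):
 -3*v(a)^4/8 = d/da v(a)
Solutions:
 v(a) = (-3^(2/3)/3 - 3^(1/6)*I)*(1/(C1 + 3*a))^(1/3)
 v(a) = (-3^(2/3)/3 + 3^(1/6)*I)*(1/(C1 + 3*a))^(1/3)
 v(a) = 2*(1/(C1 + 9*a))^(1/3)


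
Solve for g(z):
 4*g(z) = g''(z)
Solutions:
 g(z) = C1*exp(-2*z) + C2*exp(2*z)


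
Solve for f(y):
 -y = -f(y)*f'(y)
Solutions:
 f(y) = -sqrt(C1 + y^2)
 f(y) = sqrt(C1 + y^2)


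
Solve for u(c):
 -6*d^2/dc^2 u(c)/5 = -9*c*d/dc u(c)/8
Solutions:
 u(c) = C1 + C2*erfi(sqrt(30)*c/8)


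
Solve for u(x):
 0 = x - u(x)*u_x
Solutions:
 u(x) = -sqrt(C1 + x^2)
 u(x) = sqrt(C1 + x^2)


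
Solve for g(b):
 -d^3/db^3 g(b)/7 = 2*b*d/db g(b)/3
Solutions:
 g(b) = C1 + Integral(C2*airyai(-14^(1/3)*3^(2/3)*b/3) + C3*airybi(-14^(1/3)*3^(2/3)*b/3), b)


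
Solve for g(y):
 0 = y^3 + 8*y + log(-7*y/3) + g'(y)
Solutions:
 g(y) = C1 - y^4/4 - 4*y^2 - y*log(-y) + y*(-log(7) + 1 + log(3))


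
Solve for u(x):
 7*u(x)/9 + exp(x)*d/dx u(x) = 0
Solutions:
 u(x) = C1*exp(7*exp(-x)/9)


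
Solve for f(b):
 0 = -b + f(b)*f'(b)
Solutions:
 f(b) = -sqrt(C1 + b^2)
 f(b) = sqrt(C1 + b^2)


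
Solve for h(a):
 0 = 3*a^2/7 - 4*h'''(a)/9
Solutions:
 h(a) = C1 + C2*a + C3*a^2 + 9*a^5/560


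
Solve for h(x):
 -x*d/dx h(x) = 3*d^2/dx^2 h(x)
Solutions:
 h(x) = C1 + C2*erf(sqrt(6)*x/6)


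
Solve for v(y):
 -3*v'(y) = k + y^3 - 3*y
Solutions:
 v(y) = C1 - k*y/3 - y^4/12 + y^2/2


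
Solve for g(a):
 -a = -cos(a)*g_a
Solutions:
 g(a) = C1 + Integral(a/cos(a), a)


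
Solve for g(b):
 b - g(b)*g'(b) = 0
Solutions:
 g(b) = -sqrt(C1 + b^2)
 g(b) = sqrt(C1 + b^2)


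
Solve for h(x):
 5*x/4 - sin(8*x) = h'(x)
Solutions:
 h(x) = C1 + 5*x^2/8 + cos(8*x)/8


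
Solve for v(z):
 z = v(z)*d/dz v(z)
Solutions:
 v(z) = -sqrt(C1 + z^2)
 v(z) = sqrt(C1 + z^2)


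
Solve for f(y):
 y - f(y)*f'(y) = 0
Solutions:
 f(y) = -sqrt(C1 + y^2)
 f(y) = sqrt(C1 + y^2)


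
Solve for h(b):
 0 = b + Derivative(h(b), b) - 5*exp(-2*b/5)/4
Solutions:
 h(b) = C1 - b^2/2 - 25*exp(-2*b/5)/8


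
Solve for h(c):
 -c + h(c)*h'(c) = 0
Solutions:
 h(c) = -sqrt(C1 + c^2)
 h(c) = sqrt(C1 + c^2)


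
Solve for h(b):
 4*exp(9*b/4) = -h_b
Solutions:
 h(b) = C1 - 16*exp(9*b/4)/9


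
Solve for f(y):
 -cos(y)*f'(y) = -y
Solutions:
 f(y) = C1 + Integral(y/cos(y), y)


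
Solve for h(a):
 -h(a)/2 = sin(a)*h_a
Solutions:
 h(a) = C1*(cos(a) + 1)^(1/4)/(cos(a) - 1)^(1/4)


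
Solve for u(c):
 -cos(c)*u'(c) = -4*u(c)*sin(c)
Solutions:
 u(c) = C1/cos(c)^4


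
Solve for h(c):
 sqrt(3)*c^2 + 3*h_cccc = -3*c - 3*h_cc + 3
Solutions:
 h(c) = C1 + C2*c + C3*sin(c) + C4*cos(c) - sqrt(3)*c^4/36 - c^3/6 + c^2*(3 + 2*sqrt(3))/6


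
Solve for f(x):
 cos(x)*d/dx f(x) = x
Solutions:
 f(x) = C1 + Integral(x/cos(x), x)


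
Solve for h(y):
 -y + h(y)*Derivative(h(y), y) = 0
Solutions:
 h(y) = -sqrt(C1 + y^2)
 h(y) = sqrt(C1 + y^2)


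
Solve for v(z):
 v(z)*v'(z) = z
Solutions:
 v(z) = -sqrt(C1 + z^2)
 v(z) = sqrt(C1 + z^2)


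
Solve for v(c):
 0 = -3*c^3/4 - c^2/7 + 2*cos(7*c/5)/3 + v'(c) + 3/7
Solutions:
 v(c) = C1 + 3*c^4/16 + c^3/21 - 3*c/7 - 10*sin(7*c/5)/21


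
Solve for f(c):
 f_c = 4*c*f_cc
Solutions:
 f(c) = C1 + C2*c^(5/4)


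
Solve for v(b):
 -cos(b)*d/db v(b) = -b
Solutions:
 v(b) = C1 + Integral(b/cos(b), b)


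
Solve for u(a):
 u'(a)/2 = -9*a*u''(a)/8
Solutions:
 u(a) = C1 + C2*a^(5/9)


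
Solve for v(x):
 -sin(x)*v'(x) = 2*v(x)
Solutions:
 v(x) = C1*(cos(x) + 1)/(cos(x) - 1)


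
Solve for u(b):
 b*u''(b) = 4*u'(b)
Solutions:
 u(b) = C1 + C2*b^5


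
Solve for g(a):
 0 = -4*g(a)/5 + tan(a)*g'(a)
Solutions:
 g(a) = C1*sin(a)^(4/5)


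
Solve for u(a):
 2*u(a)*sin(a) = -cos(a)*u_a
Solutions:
 u(a) = C1*cos(a)^2


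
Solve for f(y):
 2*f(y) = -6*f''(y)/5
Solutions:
 f(y) = C1*sin(sqrt(15)*y/3) + C2*cos(sqrt(15)*y/3)


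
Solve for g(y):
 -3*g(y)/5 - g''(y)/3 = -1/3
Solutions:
 g(y) = C1*sin(3*sqrt(5)*y/5) + C2*cos(3*sqrt(5)*y/5) + 5/9


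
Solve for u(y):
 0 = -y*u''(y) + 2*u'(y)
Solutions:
 u(y) = C1 + C2*y^3


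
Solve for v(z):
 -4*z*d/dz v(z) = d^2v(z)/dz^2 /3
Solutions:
 v(z) = C1 + C2*erf(sqrt(6)*z)


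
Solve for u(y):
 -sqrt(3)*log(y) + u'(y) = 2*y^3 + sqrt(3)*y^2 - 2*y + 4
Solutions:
 u(y) = C1 + y^4/2 + sqrt(3)*y^3/3 - y^2 + sqrt(3)*y*log(y) - sqrt(3)*y + 4*y


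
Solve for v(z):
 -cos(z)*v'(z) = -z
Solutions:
 v(z) = C1 + Integral(z/cos(z), z)


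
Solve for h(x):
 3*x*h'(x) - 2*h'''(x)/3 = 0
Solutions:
 h(x) = C1 + Integral(C2*airyai(6^(2/3)*x/2) + C3*airybi(6^(2/3)*x/2), x)


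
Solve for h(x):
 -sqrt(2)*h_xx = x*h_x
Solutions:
 h(x) = C1 + C2*erf(2^(1/4)*x/2)


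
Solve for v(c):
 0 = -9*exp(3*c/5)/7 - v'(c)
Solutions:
 v(c) = C1 - 15*exp(3*c/5)/7


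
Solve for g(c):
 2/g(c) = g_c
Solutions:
 g(c) = -sqrt(C1 + 4*c)
 g(c) = sqrt(C1 + 4*c)


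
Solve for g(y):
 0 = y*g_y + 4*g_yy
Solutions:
 g(y) = C1 + C2*erf(sqrt(2)*y/4)


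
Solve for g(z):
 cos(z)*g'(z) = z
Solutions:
 g(z) = C1 + Integral(z/cos(z), z)


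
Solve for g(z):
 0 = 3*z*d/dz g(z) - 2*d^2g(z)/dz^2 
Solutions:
 g(z) = C1 + C2*erfi(sqrt(3)*z/2)


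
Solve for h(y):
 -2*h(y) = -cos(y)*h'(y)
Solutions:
 h(y) = C1*(sin(y) + 1)/(sin(y) - 1)


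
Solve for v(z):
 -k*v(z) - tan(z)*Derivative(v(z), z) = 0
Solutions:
 v(z) = C1*exp(-k*log(sin(z)))


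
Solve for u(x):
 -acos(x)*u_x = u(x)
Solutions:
 u(x) = C1*exp(-Integral(1/acos(x), x))


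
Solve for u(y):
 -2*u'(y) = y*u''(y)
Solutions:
 u(y) = C1 + C2/y


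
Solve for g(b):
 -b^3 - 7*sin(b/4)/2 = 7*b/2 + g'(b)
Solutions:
 g(b) = C1 - b^4/4 - 7*b^2/4 + 14*cos(b/4)


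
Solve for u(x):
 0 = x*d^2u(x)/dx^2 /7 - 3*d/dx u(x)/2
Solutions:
 u(x) = C1 + C2*x^(23/2)


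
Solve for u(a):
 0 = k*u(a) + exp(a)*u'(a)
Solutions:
 u(a) = C1*exp(k*exp(-a))


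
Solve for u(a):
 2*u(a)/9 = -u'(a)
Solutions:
 u(a) = C1*exp(-2*a/9)


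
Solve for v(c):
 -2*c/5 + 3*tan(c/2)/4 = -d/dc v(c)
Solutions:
 v(c) = C1 + c^2/5 + 3*log(cos(c/2))/2


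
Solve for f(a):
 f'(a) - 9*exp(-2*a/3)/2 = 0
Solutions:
 f(a) = C1 - 27*exp(-2*a/3)/4


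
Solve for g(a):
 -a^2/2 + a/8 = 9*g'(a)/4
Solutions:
 g(a) = C1 - 2*a^3/27 + a^2/36


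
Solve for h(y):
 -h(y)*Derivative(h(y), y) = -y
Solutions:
 h(y) = -sqrt(C1 + y^2)
 h(y) = sqrt(C1 + y^2)


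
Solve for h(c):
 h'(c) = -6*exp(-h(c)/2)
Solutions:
 h(c) = 2*log(C1 - 3*c)


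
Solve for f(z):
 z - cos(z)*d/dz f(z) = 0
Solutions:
 f(z) = C1 + Integral(z/cos(z), z)


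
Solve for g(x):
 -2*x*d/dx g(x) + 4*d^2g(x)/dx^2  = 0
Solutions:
 g(x) = C1 + C2*erfi(x/2)


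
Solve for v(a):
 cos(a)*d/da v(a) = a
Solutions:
 v(a) = C1 + Integral(a/cos(a), a)


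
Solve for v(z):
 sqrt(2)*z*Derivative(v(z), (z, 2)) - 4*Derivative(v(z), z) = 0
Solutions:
 v(z) = C1 + C2*z^(1 + 2*sqrt(2))


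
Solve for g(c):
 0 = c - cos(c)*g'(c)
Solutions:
 g(c) = C1 + Integral(c/cos(c), c)


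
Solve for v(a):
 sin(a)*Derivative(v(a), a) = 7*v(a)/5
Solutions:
 v(a) = C1*(cos(a) - 1)^(7/10)/(cos(a) + 1)^(7/10)


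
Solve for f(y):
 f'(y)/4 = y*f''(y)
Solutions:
 f(y) = C1 + C2*y^(5/4)


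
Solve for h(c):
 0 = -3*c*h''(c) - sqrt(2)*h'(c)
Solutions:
 h(c) = C1 + C2*c^(1 - sqrt(2)/3)


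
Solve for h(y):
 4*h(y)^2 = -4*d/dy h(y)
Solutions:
 h(y) = 1/(C1 + y)


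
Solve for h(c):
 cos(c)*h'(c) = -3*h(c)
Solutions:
 h(c) = C1*(sin(c) - 1)^(3/2)/(sin(c) + 1)^(3/2)


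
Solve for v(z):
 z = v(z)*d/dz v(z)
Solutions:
 v(z) = -sqrt(C1 + z^2)
 v(z) = sqrt(C1 + z^2)


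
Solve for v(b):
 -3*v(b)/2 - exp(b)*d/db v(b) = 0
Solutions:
 v(b) = C1*exp(3*exp(-b)/2)


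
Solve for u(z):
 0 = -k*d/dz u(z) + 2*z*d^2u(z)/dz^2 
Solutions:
 u(z) = C1 + z^(re(k)/2 + 1)*(C2*sin(log(z)*Abs(im(k))/2) + C3*cos(log(z)*im(k)/2))


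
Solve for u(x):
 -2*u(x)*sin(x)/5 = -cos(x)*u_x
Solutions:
 u(x) = C1/cos(x)^(2/5)


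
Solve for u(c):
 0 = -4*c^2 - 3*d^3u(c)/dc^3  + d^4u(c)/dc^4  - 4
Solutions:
 u(c) = C1 + C2*c + C3*c^2 + C4*exp(3*c) - c^5/45 - c^4/27 - 22*c^3/81


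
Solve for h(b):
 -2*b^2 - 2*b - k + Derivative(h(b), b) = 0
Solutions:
 h(b) = C1 + 2*b^3/3 + b^2 + b*k


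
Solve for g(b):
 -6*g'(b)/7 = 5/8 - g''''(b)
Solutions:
 g(b) = C1 + C4*exp(6^(1/3)*7^(2/3)*b/7) - 35*b/48 + (C2*sin(2^(1/3)*3^(5/6)*7^(2/3)*b/14) + C3*cos(2^(1/3)*3^(5/6)*7^(2/3)*b/14))*exp(-6^(1/3)*7^(2/3)*b/14)


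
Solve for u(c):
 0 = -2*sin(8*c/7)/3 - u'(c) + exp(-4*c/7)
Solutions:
 u(c) = C1 + 7*cos(8*c/7)/12 - 7*exp(-4*c/7)/4


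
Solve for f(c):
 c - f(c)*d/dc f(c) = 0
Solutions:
 f(c) = -sqrt(C1 + c^2)
 f(c) = sqrt(C1 + c^2)


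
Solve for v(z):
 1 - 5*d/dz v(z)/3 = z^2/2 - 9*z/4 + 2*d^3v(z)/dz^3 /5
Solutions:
 v(z) = C1 + C2*sin(5*sqrt(6)*z/6) + C3*cos(5*sqrt(6)*z/6) - z^3/10 + 27*z^2/40 + 93*z/125


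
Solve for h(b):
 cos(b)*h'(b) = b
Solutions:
 h(b) = C1 + Integral(b/cos(b), b)


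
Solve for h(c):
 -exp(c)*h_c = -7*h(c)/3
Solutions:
 h(c) = C1*exp(-7*exp(-c)/3)


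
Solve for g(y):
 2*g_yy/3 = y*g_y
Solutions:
 g(y) = C1 + C2*erfi(sqrt(3)*y/2)


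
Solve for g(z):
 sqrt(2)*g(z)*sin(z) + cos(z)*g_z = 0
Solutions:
 g(z) = C1*cos(z)^(sqrt(2))


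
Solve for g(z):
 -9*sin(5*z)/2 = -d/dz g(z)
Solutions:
 g(z) = C1 - 9*cos(5*z)/10


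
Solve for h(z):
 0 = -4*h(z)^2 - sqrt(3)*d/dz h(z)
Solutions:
 h(z) = 3/(C1 + 4*sqrt(3)*z)


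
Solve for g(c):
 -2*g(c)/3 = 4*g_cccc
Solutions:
 g(c) = (C1*sin(2^(1/4)*3^(3/4)*c/6) + C2*cos(2^(1/4)*3^(3/4)*c/6))*exp(-2^(1/4)*3^(3/4)*c/6) + (C3*sin(2^(1/4)*3^(3/4)*c/6) + C4*cos(2^(1/4)*3^(3/4)*c/6))*exp(2^(1/4)*3^(3/4)*c/6)


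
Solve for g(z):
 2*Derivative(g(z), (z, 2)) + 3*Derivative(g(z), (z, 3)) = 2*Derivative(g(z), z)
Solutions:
 g(z) = C1 + C2*exp(z*(-1 + sqrt(7))/3) + C3*exp(-z*(1 + sqrt(7))/3)


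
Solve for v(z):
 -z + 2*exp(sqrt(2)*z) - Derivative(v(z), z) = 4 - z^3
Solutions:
 v(z) = C1 + z^4/4 - z^2/2 - 4*z + sqrt(2)*exp(sqrt(2)*z)


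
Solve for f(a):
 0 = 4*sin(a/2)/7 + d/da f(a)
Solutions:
 f(a) = C1 + 8*cos(a/2)/7


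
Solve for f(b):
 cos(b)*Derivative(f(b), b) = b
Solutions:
 f(b) = C1 + Integral(b/cos(b), b)


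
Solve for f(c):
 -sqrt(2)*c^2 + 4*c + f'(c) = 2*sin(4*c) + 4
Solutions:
 f(c) = C1 + sqrt(2)*c^3/3 - 2*c^2 + 4*c - cos(4*c)/2


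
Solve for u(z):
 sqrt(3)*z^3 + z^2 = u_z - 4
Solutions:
 u(z) = C1 + sqrt(3)*z^4/4 + z^3/3 + 4*z


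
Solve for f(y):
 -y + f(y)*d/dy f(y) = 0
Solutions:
 f(y) = -sqrt(C1 + y^2)
 f(y) = sqrt(C1 + y^2)


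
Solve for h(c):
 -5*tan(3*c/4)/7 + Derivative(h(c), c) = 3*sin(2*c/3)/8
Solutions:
 h(c) = C1 - 20*log(cos(3*c/4))/21 - 9*cos(2*c/3)/16


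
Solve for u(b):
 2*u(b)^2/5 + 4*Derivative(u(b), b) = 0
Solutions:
 u(b) = 10/(C1 + b)


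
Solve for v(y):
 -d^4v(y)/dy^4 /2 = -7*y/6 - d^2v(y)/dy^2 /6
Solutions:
 v(y) = C1 + C2*y + C3*exp(-sqrt(3)*y/3) + C4*exp(sqrt(3)*y/3) - 7*y^3/6


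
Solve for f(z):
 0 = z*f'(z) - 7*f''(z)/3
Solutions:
 f(z) = C1 + C2*erfi(sqrt(42)*z/14)


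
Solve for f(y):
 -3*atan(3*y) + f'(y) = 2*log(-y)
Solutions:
 f(y) = C1 + 2*y*log(-y) + 3*y*atan(3*y) - 2*y - log(9*y^2 + 1)/2


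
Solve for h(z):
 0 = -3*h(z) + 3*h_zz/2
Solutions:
 h(z) = C1*exp(-sqrt(2)*z) + C2*exp(sqrt(2)*z)


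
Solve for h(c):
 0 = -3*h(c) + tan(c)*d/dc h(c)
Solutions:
 h(c) = C1*sin(c)^3


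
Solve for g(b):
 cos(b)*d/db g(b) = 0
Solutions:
 g(b) = C1


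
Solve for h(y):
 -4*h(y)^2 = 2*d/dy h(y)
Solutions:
 h(y) = 1/(C1 + 2*y)


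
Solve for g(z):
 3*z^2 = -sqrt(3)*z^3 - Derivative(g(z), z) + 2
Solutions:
 g(z) = C1 - sqrt(3)*z^4/4 - z^3 + 2*z


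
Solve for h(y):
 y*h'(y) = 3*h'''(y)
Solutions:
 h(y) = C1 + Integral(C2*airyai(3^(2/3)*y/3) + C3*airybi(3^(2/3)*y/3), y)


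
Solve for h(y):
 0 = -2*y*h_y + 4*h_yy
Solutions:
 h(y) = C1 + C2*erfi(y/2)


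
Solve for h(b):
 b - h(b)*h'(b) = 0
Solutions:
 h(b) = -sqrt(C1 + b^2)
 h(b) = sqrt(C1 + b^2)


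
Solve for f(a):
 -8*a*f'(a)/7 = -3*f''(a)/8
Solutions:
 f(a) = C1 + C2*erfi(4*sqrt(42)*a/21)


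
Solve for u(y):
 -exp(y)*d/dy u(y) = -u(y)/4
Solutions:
 u(y) = C1*exp(-exp(-y)/4)


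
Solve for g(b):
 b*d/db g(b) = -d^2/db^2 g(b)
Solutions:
 g(b) = C1 + C2*erf(sqrt(2)*b/2)


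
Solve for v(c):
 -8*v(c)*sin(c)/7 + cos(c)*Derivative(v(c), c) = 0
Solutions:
 v(c) = C1/cos(c)^(8/7)


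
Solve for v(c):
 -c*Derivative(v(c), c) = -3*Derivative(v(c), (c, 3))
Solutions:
 v(c) = C1 + Integral(C2*airyai(3^(2/3)*c/3) + C3*airybi(3^(2/3)*c/3), c)


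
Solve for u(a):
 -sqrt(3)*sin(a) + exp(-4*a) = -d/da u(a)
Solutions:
 u(a) = C1 - sqrt(3)*cos(a) + exp(-4*a)/4


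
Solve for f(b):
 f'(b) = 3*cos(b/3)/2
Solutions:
 f(b) = C1 + 9*sin(b/3)/2


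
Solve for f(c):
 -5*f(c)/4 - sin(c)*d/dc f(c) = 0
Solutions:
 f(c) = C1*(cos(c) + 1)^(5/8)/(cos(c) - 1)^(5/8)


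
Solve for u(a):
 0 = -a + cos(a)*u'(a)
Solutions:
 u(a) = C1 + Integral(a/cos(a), a)


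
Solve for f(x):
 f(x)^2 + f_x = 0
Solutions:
 f(x) = 1/(C1 + x)


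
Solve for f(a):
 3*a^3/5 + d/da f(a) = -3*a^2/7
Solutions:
 f(a) = C1 - 3*a^4/20 - a^3/7


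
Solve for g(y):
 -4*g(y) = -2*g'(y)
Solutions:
 g(y) = C1*exp(2*y)


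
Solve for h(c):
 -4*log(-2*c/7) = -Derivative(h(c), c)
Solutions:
 h(c) = C1 + 4*c*log(-c) + 4*c*(-log(7) - 1 + log(2))


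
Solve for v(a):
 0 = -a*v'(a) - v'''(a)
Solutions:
 v(a) = C1 + Integral(C2*airyai(-a) + C3*airybi(-a), a)


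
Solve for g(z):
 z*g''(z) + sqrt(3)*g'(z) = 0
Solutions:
 g(z) = C1 + C2*z^(1 - sqrt(3))


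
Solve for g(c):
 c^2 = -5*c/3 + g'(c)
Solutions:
 g(c) = C1 + c^3/3 + 5*c^2/6


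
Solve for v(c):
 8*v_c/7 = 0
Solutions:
 v(c) = C1


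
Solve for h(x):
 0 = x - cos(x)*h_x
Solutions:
 h(x) = C1 + Integral(x/cos(x), x)


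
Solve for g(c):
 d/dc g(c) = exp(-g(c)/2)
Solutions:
 g(c) = 2*log(C1 + c/2)


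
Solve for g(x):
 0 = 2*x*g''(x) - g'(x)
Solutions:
 g(x) = C1 + C2*x^(3/2)


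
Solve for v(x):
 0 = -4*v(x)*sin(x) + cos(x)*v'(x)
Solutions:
 v(x) = C1/cos(x)^4


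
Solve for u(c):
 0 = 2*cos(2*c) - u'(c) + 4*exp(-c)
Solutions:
 u(c) = C1 + sin(2*c) - 4*exp(-c)


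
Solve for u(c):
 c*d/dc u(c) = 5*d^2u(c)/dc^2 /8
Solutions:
 u(c) = C1 + C2*erfi(2*sqrt(5)*c/5)


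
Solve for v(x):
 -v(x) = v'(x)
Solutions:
 v(x) = C1*exp(-x)


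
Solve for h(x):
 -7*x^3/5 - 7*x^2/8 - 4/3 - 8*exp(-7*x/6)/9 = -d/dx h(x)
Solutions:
 h(x) = C1 + 7*x^4/20 + 7*x^3/24 + 4*x/3 - 16*exp(-7*x/6)/21


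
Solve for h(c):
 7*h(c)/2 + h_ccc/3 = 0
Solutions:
 h(c) = C3*exp(-2^(2/3)*21^(1/3)*c/2) + (C1*sin(2^(2/3)*3^(5/6)*7^(1/3)*c/4) + C2*cos(2^(2/3)*3^(5/6)*7^(1/3)*c/4))*exp(2^(2/3)*21^(1/3)*c/4)


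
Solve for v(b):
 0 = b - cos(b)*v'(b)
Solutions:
 v(b) = C1 + Integral(b/cos(b), b)


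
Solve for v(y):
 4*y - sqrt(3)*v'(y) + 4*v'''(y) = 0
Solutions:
 v(y) = C1 + C2*exp(-3^(1/4)*y/2) + C3*exp(3^(1/4)*y/2) + 2*sqrt(3)*y^2/3


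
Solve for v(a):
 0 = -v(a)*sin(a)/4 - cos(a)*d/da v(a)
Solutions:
 v(a) = C1*cos(a)^(1/4)


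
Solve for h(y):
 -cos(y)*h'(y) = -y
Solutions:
 h(y) = C1 + Integral(y/cos(y), y)


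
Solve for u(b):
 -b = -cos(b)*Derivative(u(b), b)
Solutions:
 u(b) = C1 + Integral(b/cos(b), b)


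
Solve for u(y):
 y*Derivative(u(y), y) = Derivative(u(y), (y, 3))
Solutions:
 u(y) = C1 + Integral(C2*airyai(y) + C3*airybi(y), y)


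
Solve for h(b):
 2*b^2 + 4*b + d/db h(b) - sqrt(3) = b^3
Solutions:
 h(b) = C1 + b^4/4 - 2*b^3/3 - 2*b^2 + sqrt(3)*b


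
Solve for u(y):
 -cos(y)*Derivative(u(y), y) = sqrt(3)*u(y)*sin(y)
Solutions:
 u(y) = C1*cos(y)^(sqrt(3))


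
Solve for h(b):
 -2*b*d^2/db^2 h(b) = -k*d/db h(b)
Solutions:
 h(b) = C1 + b^(re(k)/2 + 1)*(C2*sin(log(b)*Abs(im(k))/2) + C3*cos(log(b)*im(k)/2))


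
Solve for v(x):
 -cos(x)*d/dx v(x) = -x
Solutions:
 v(x) = C1 + Integral(x/cos(x), x)


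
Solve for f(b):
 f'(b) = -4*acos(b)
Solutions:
 f(b) = C1 - 4*b*acos(b) + 4*sqrt(1 - b^2)


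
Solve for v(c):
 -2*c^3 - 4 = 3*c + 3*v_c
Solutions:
 v(c) = C1 - c^4/6 - c^2/2 - 4*c/3


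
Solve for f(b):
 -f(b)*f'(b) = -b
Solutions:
 f(b) = -sqrt(C1 + b^2)
 f(b) = sqrt(C1 + b^2)


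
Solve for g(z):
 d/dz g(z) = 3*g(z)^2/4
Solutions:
 g(z) = -4/(C1 + 3*z)


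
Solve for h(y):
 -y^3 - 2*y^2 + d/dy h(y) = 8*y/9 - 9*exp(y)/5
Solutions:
 h(y) = C1 + y^4/4 + 2*y^3/3 + 4*y^2/9 - 9*exp(y)/5


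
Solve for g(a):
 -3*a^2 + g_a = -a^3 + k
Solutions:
 g(a) = C1 - a^4/4 + a^3 + a*k


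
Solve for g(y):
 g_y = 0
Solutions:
 g(y) = C1


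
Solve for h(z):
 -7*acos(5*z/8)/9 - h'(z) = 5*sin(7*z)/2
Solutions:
 h(z) = C1 - 7*z*acos(5*z/8)/9 + 7*sqrt(64 - 25*z^2)/45 + 5*cos(7*z)/14


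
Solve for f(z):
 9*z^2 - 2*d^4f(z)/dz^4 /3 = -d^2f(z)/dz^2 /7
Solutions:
 f(z) = C1 + C2*z + C3*exp(-sqrt(42)*z/14) + C4*exp(sqrt(42)*z/14) - 21*z^4/4 - 294*z^2


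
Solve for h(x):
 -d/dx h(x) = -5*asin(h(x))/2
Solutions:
 Integral(1/asin(_y), (_y, h(x))) = C1 + 5*x/2


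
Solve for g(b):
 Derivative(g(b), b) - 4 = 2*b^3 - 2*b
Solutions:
 g(b) = C1 + b^4/2 - b^2 + 4*b


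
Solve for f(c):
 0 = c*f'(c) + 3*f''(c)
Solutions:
 f(c) = C1 + C2*erf(sqrt(6)*c/6)


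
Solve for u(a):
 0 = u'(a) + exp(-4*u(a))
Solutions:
 u(a) = log(-I*(C1 - 4*a)^(1/4))
 u(a) = log(I*(C1 - 4*a)^(1/4))
 u(a) = log(-(C1 - 4*a)^(1/4))
 u(a) = log(C1 - 4*a)/4


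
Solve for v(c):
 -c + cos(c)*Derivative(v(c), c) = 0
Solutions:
 v(c) = C1 + Integral(c/cos(c), c)


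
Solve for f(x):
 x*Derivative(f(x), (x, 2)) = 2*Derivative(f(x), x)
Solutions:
 f(x) = C1 + C2*x^3


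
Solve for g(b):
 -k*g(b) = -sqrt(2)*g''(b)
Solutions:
 g(b) = C1*exp(-2^(3/4)*b*sqrt(k)/2) + C2*exp(2^(3/4)*b*sqrt(k)/2)


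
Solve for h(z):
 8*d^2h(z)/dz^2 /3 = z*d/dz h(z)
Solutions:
 h(z) = C1 + C2*erfi(sqrt(3)*z/4)


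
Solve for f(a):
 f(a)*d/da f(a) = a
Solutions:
 f(a) = -sqrt(C1 + a^2)
 f(a) = sqrt(C1 + a^2)


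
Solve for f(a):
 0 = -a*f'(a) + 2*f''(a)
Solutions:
 f(a) = C1 + C2*erfi(a/2)


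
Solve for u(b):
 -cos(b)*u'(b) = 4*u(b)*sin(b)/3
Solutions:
 u(b) = C1*cos(b)^(4/3)


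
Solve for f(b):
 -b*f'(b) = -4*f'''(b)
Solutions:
 f(b) = C1 + Integral(C2*airyai(2^(1/3)*b/2) + C3*airybi(2^(1/3)*b/2), b)


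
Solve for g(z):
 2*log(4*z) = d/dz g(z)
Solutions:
 g(z) = C1 + 2*z*log(z) - 2*z + z*log(16)


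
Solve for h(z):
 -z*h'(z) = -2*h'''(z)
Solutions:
 h(z) = C1 + Integral(C2*airyai(2^(2/3)*z/2) + C3*airybi(2^(2/3)*z/2), z)


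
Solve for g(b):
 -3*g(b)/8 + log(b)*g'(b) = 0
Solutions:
 g(b) = C1*exp(3*li(b)/8)


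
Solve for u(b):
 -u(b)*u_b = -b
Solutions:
 u(b) = -sqrt(C1 + b^2)
 u(b) = sqrt(C1 + b^2)


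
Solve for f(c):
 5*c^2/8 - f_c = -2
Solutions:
 f(c) = C1 + 5*c^3/24 + 2*c


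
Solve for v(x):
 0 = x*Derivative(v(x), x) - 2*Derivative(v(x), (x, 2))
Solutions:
 v(x) = C1 + C2*erfi(x/2)


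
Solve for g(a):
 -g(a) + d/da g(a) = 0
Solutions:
 g(a) = C1*exp(a)


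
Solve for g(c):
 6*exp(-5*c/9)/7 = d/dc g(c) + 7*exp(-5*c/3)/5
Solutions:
 g(c) = C1 + 21*exp(-5*c/3)/25 - 54*exp(-5*c/9)/35


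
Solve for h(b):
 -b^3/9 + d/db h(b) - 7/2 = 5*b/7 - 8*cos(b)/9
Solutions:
 h(b) = C1 + b^4/36 + 5*b^2/14 + 7*b/2 - 8*sin(b)/9


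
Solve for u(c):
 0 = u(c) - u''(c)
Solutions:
 u(c) = C1*exp(-c) + C2*exp(c)


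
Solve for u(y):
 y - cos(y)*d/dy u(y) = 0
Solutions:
 u(y) = C1 + Integral(y/cos(y), y)


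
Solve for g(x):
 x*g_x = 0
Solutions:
 g(x) = C1


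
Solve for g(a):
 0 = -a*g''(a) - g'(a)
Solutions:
 g(a) = C1 + C2*log(a)


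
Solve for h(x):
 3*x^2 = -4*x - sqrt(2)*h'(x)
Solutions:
 h(x) = C1 - sqrt(2)*x^3/2 - sqrt(2)*x^2


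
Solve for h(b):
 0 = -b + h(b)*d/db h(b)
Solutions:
 h(b) = -sqrt(C1 + b^2)
 h(b) = sqrt(C1 + b^2)


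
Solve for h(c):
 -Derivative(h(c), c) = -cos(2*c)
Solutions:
 h(c) = C1 + sin(2*c)/2


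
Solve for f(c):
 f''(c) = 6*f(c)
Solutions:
 f(c) = C1*exp(-sqrt(6)*c) + C2*exp(sqrt(6)*c)


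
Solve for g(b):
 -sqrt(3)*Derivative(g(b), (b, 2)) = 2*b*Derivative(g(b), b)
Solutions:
 g(b) = C1 + C2*erf(3^(3/4)*b/3)


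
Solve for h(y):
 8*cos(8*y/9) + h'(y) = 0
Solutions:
 h(y) = C1 - 9*sin(8*y/9)


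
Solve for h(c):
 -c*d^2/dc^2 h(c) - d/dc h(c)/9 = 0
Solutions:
 h(c) = C1 + C2*c^(8/9)


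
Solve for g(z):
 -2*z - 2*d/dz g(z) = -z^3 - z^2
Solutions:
 g(z) = C1 + z^4/8 + z^3/6 - z^2/2


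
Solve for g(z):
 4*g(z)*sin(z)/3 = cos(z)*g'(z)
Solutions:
 g(z) = C1/cos(z)^(4/3)


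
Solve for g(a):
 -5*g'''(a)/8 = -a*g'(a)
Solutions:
 g(a) = C1 + Integral(C2*airyai(2*5^(2/3)*a/5) + C3*airybi(2*5^(2/3)*a/5), a)


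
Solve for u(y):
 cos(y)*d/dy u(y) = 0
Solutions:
 u(y) = C1


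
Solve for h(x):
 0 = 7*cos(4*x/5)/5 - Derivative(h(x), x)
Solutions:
 h(x) = C1 + 7*sin(4*x/5)/4


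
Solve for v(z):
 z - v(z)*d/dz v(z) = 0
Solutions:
 v(z) = -sqrt(C1 + z^2)
 v(z) = sqrt(C1 + z^2)


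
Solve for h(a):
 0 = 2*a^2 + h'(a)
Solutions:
 h(a) = C1 - 2*a^3/3


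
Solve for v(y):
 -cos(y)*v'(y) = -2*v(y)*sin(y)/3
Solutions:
 v(y) = C1/cos(y)^(2/3)


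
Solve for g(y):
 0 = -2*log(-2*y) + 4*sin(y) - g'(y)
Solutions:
 g(y) = C1 - 2*y*log(-y) - 2*y*log(2) + 2*y - 4*cos(y)


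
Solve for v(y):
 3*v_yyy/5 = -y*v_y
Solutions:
 v(y) = C1 + Integral(C2*airyai(-3^(2/3)*5^(1/3)*y/3) + C3*airybi(-3^(2/3)*5^(1/3)*y/3), y)


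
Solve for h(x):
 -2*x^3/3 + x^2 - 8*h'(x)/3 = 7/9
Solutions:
 h(x) = C1 - x^4/16 + x^3/8 - 7*x/24


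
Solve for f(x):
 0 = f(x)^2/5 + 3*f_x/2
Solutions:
 f(x) = 15/(C1 + 2*x)


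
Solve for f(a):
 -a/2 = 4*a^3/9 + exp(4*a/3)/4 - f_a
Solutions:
 f(a) = C1 + a^4/9 + a^2/4 + 3*exp(4*a/3)/16


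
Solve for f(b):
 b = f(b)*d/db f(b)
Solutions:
 f(b) = -sqrt(C1 + b^2)
 f(b) = sqrt(C1 + b^2)


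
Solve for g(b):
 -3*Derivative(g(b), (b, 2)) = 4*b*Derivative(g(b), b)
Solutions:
 g(b) = C1 + C2*erf(sqrt(6)*b/3)


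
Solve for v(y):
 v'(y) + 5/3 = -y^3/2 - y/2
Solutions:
 v(y) = C1 - y^4/8 - y^2/4 - 5*y/3


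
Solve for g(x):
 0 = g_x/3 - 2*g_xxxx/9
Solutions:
 g(x) = C1 + C4*exp(2^(2/3)*3^(1/3)*x/2) + (C2*sin(2^(2/3)*3^(5/6)*x/4) + C3*cos(2^(2/3)*3^(5/6)*x/4))*exp(-2^(2/3)*3^(1/3)*x/4)


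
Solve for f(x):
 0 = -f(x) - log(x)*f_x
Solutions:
 f(x) = C1*exp(-li(x))


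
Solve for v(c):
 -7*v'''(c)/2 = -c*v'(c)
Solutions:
 v(c) = C1 + Integral(C2*airyai(2^(1/3)*7^(2/3)*c/7) + C3*airybi(2^(1/3)*7^(2/3)*c/7), c)


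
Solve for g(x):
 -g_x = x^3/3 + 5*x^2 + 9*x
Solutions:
 g(x) = C1 - x^4/12 - 5*x^3/3 - 9*x^2/2


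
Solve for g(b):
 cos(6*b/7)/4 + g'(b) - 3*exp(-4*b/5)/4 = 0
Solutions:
 g(b) = C1 - 7*sin(6*b/7)/24 - 15*exp(-4*b/5)/16


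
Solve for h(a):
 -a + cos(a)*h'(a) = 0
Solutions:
 h(a) = C1 + Integral(a/cos(a), a)


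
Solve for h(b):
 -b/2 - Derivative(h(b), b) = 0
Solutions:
 h(b) = C1 - b^2/4


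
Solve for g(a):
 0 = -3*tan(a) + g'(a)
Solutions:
 g(a) = C1 - 3*log(cos(a))


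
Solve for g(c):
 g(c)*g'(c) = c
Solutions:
 g(c) = -sqrt(C1 + c^2)
 g(c) = sqrt(C1 + c^2)


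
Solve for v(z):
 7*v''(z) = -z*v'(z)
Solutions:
 v(z) = C1 + C2*erf(sqrt(14)*z/14)


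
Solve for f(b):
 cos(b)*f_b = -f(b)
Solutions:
 f(b) = C1*sqrt(sin(b) - 1)/sqrt(sin(b) + 1)


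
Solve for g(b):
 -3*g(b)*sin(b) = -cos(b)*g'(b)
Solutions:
 g(b) = C1/cos(b)^3


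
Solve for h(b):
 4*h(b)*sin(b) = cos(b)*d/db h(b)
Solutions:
 h(b) = C1/cos(b)^4


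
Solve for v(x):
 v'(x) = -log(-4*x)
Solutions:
 v(x) = C1 - x*log(-x) + x*(1 - 2*log(2))


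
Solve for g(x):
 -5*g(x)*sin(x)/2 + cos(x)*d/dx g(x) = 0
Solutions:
 g(x) = C1/cos(x)^(5/2)


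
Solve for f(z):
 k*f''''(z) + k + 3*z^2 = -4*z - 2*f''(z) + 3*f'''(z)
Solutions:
 f(z) = C1 + C2*z + C3*exp(z*(3 - sqrt(9 - 8*k))/(2*k)) + C4*exp(z*(sqrt(9 - 8*k) + 3)/(2*k)) - z^4/8 - 13*z^3/12 + z^2*(4*k - 39)/8


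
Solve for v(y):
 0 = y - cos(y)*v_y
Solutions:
 v(y) = C1 + Integral(y/cos(y), y)


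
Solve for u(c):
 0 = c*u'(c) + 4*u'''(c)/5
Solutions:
 u(c) = C1 + Integral(C2*airyai(-10^(1/3)*c/2) + C3*airybi(-10^(1/3)*c/2), c)
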